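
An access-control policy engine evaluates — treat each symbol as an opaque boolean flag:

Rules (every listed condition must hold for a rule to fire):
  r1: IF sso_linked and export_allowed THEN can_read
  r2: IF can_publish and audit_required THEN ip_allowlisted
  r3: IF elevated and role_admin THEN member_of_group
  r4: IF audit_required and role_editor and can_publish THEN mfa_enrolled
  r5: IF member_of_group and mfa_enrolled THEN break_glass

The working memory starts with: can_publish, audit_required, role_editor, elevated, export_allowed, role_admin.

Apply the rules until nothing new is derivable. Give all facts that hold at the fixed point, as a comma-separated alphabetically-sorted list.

Round 1: r2 [IF can_publish and audit_required THEN ip_allowlisted]; r3 [IF elevated and role_admin THEN member_of_group]; r4 [IF audit_required and role_editor and can_publish THEN mfa_enrolled]. Adds ip_allowlisted, member_of_group, mfa_enrolled.
Round 2: r5 [IF member_of_group and mfa_enrolled THEN break_glass]. Adds break_glass.

audit_required, break_glass, can_publish, elevated, export_allowed, ip_allowlisted, member_of_group, mfa_enrolled, role_admin, role_editor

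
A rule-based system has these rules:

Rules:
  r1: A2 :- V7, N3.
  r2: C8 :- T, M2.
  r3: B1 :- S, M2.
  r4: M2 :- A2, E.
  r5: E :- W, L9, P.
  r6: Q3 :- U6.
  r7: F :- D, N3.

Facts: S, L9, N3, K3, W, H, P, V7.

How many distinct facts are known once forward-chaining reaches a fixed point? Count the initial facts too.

12

Round 1 — r1, r5, derive A2, E.
Round 2 — r4, derive M2.
Round 3 — r3, derive B1.
Closure: {A2, B1, E, H, K3, L9, M2, N3, P, S, V7, W} — 12 facts.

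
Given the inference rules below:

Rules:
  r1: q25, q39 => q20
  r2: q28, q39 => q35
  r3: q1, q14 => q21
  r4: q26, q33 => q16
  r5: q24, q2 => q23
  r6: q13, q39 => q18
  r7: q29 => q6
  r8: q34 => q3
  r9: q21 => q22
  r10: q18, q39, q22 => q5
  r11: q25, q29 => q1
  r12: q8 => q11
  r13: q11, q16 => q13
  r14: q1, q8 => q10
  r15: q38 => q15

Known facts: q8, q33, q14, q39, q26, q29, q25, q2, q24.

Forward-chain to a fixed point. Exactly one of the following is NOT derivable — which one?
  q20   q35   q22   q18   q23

Round 1 — r1, r4, r5, r7, r11, r12, derive q20, q16, q23, q6, q1, q11.
Round 2 — r3, r13, r14, derive q21, q13, q10.
Round 3 — r6, r9, derive q18, q22.
Round 4 — r10, derive q5.
Derived: q23 (round 1), q22 (round 3), q18 (round 3), q20 (round 1). q35 never appears in any round.

q35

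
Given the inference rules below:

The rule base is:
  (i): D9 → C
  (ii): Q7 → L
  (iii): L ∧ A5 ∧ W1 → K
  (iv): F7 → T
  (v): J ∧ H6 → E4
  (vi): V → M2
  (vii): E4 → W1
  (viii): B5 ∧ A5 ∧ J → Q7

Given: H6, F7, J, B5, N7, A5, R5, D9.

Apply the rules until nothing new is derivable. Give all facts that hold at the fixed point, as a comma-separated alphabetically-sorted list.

Round 1: (i) [D9 → C]; (iv) [F7 → T]; (v) [J ∧ H6 → E4]; (viii) [B5 ∧ A5 ∧ J → Q7]. Adds C, T, E4, Q7.
Round 2: (ii) [Q7 → L]; (vii) [E4 → W1]. Adds L, W1.
Round 3: (iii) [L ∧ A5 ∧ W1 → K]. Adds K.

A5, B5, C, D9, E4, F7, H6, J, K, L, N7, Q7, R5, T, W1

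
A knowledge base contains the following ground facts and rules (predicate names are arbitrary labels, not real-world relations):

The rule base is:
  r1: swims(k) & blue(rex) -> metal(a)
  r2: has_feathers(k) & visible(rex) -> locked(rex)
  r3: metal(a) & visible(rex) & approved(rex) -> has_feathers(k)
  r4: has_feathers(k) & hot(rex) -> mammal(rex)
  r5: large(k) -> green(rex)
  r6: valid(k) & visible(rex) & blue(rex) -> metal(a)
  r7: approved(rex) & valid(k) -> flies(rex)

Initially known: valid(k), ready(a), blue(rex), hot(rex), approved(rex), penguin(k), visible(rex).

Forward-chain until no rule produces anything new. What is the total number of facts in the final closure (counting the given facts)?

12

Round 1: r6 [valid(k) & visible(rex) & blue(rex) -> metal(a)]; r7 [approved(rex) & valid(k) -> flies(rex)]. Adds metal(a), flies(rex).
Round 2: r3 [metal(a) & visible(rex) & approved(rex) -> has_feathers(k)]. Adds has_feathers(k).
Round 3: r2 [has_feathers(k) & visible(rex) -> locked(rex)]; r4 [has_feathers(k) & hot(rex) -> mammal(rex)]. Adds locked(rex), mammal(rex).
Closure: {approved(rex), blue(rex), flies(rex), has_feathers(k), hot(rex), locked(rex), mammal(rex), metal(a), penguin(k), ready(a), valid(k), visible(rex)} — 12 facts.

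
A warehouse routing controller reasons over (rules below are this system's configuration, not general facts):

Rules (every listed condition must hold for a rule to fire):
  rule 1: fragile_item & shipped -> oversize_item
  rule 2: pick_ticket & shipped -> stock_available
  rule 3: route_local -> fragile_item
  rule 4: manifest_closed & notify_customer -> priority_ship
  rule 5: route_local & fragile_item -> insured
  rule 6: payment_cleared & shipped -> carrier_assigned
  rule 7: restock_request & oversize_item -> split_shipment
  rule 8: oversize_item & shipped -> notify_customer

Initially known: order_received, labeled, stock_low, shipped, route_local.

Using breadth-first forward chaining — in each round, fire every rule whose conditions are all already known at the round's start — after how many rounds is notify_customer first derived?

3

Round 1: rule 3 [route_local -> fragile_item]. New: fragile_item.
Round 2: rule 1 [fragile_item & shipped -> oversize_item]; rule 5 [route_local & fragile_item -> insured]. New: oversize_item, insured.
Round 3: rule 8 [oversize_item & shipped -> notify_customer]. New: notify_customer.
notify_customer first appears in round 3.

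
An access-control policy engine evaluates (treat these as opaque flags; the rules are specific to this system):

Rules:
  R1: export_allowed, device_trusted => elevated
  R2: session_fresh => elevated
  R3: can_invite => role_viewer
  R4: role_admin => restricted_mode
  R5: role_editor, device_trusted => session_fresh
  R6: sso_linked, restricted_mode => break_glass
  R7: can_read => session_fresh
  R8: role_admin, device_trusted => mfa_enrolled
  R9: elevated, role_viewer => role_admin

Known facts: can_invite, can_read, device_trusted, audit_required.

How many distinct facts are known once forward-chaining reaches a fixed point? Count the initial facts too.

10

Round 1 fires R3, R7, giving role_viewer, session_fresh.
Round 2 fires R2, giving elevated.
Round 3 fires R9, giving role_admin.
Round 4 fires R4, R8, giving restricted_mode, mfa_enrolled.
Closure: {audit_required, can_invite, can_read, device_trusted, elevated, mfa_enrolled, restricted_mode, role_admin, role_viewer, session_fresh} — 10 facts.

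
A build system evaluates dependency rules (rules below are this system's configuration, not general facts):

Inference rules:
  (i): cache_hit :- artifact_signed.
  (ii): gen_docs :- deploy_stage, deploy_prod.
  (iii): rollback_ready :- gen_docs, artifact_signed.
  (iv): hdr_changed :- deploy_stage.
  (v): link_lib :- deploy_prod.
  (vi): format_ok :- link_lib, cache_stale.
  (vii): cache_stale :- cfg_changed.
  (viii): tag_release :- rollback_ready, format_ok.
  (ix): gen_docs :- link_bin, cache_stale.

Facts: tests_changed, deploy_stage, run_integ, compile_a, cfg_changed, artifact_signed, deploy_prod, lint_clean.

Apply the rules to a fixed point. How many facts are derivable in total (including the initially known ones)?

16

Round 1: (i) [cache_hit :- artifact_signed.]; (ii) [gen_docs :- deploy_stage, deploy_prod.]; (iv) [hdr_changed :- deploy_stage.]; (v) [link_lib :- deploy_prod.]; (vii) [cache_stale :- cfg_changed.]. Adds cache_hit, gen_docs, hdr_changed, link_lib, cache_stale.
Round 2: (iii) [rollback_ready :- gen_docs, artifact_signed.]; (vi) [format_ok :- link_lib, cache_stale.]. Adds rollback_ready, format_ok.
Round 3: (viii) [tag_release :- rollback_ready, format_ok.]. Adds tag_release.
Closure: {artifact_signed, cache_hit, cache_stale, cfg_changed, compile_a, deploy_prod, deploy_stage, format_ok, gen_docs, hdr_changed, link_lib, lint_clean, rollback_ready, run_integ, tag_release, tests_changed} — 16 facts.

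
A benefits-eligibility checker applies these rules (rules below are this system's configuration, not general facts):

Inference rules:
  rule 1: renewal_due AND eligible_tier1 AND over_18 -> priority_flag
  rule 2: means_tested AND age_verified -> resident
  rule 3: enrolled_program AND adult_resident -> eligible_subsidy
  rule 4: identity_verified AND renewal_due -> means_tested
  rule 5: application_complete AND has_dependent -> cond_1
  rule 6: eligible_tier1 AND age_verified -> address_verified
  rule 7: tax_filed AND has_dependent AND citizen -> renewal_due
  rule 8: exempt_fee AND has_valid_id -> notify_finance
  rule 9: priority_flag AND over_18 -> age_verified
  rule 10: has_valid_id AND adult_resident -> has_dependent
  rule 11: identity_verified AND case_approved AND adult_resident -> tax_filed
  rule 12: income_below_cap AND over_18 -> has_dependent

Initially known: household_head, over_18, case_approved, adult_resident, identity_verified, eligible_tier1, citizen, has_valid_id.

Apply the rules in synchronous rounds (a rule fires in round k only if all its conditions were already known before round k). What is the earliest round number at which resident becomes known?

Round 1 fires rule 10, rule 11, giving has_dependent, tax_filed.
Round 2 fires rule 7, giving renewal_due.
Round 3 fires rule 1, rule 4, giving priority_flag, means_tested.
Round 4 fires rule 9, giving age_verified.
Round 5 fires rule 2, rule 6, giving resident, address_verified.
resident first appears in round 5.

5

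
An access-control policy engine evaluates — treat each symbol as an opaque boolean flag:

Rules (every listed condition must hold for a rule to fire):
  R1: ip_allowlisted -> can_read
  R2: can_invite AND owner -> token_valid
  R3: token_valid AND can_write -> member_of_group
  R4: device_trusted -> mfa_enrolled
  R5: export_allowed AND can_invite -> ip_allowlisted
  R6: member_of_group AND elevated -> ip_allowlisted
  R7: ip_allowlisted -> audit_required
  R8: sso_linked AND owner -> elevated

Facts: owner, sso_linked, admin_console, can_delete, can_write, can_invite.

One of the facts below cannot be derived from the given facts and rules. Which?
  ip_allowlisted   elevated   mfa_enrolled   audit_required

Round 1 — R2, R8, derive token_valid, elevated.
Round 2 — R3, derive member_of_group.
Round 3 — R6, derive ip_allowlisted.
Round 4 — R1, R7, derive can_read, audit_required.
Derived: audit_required (round 4), ip_allowlisted (round 3), elevated (round 1). mfa_enrolled never appears in any round.

mfa_enrolled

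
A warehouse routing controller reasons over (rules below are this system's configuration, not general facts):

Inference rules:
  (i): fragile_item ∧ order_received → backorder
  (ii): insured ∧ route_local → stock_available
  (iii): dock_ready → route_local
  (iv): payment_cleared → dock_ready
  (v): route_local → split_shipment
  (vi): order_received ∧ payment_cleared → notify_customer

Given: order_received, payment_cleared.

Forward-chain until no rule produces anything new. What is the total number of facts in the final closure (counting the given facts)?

6

Round 1: (iv) [payment_cleared → dock_ready]; (vi) [order_received ∧ payment_cleared → notify_customer]. New: dock_ready, notify_customer.
Round 2: (iii) [dock_ready → route_local]. New: route_local.
Round 3: (v) [route_local → split_shipment]. New: split_shipment.
Closure: {dock_ready, notify_customer, order_received, payment_cleared, route_local, split_shipment} — 6 facts.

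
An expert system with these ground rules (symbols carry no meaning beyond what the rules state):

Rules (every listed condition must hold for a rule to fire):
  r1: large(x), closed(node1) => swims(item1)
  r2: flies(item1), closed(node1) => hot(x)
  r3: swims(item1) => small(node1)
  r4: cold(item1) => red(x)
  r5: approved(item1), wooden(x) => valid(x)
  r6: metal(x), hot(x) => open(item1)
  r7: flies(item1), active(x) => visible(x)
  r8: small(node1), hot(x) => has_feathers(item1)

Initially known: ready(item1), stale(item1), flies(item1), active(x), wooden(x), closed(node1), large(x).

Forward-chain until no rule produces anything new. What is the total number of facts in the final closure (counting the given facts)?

12

Round 1: r1 [large(x), closed(node1) => swims(item1)]; r2 [flies(item1), closed(node1) => hot(x)]; r7 [flies(item1), active(x) => visible(x)]. New: swims(item1), hot(x), visible(x).
Round 2: r3 [swims(item1) => small(node1)]. New: small(node1).
Round 3: r8 [small(node1), hot(x) => has_feathers(item1)]. New: has_feathers(item1).
Closure: {active(x), closed(node1), flies(item1), has_feathers(item1), hot(x), large(x), ready(item1), small(node1), stale(item1), swims(item1), visible(x), wooden(x)} — 12 facts.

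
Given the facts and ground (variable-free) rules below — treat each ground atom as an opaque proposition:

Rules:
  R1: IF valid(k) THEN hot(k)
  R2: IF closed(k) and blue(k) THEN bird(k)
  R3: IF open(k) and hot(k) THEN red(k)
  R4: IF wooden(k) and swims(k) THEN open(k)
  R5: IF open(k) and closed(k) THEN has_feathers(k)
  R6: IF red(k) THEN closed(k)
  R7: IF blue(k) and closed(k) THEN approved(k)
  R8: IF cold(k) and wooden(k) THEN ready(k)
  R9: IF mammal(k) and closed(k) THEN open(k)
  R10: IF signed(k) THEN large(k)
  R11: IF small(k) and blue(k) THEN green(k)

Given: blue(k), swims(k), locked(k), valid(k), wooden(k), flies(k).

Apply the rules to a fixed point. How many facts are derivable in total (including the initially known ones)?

13

Round 1: R1 [IF valid(k) THEN hot(k)]; R4 [IF wooden(k) and swims(k) THEN open(k)]. New: hot(k), open(k).
Round 2: R3 [IF open(k) and hot(k) THEN red(k)]. New: red(k).
Round 3: R6 [IF red(k) THEN closed(k)]. New: closed(k).
Round 4: R2 [IF closed(k) and blue(k) THEN bird(k)]; R5 [IF open(k) and closed(k) THEN has_feathers(k)]; R7 [IF blue(k) and closed(k) THEN approved(k)]. New: bird(k), has_feathers(k), approved(k).
Closure: {approved(k), bird(k), blue(k), closed(k), flies(k), has_feathers(k), hot(k), locked(k), open(k), red(k), swims(k), valid(k), wooden(k)} — 13 facts.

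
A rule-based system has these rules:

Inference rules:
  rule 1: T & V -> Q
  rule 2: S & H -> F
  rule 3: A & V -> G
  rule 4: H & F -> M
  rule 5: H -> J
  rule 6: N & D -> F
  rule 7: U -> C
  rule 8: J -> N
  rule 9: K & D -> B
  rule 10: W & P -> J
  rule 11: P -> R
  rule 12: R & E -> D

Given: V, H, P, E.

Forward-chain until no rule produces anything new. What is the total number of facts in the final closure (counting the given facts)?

10

[1] rule 5 [H -> J]; rule 11 [P -> R]. ⇒ new: J, R.
[2] rule 8 [J -> N]; rule 12 [R & E -> D]. ⇒ new: N, D.
[3] rule 6 [N & D -> F]. ⇒ new: F.
[4] rule 4 [H & F -> M]. ⇒ new: M.
Closure: {D, E, F, H, J, M, N, P, R, V} — 10 facts.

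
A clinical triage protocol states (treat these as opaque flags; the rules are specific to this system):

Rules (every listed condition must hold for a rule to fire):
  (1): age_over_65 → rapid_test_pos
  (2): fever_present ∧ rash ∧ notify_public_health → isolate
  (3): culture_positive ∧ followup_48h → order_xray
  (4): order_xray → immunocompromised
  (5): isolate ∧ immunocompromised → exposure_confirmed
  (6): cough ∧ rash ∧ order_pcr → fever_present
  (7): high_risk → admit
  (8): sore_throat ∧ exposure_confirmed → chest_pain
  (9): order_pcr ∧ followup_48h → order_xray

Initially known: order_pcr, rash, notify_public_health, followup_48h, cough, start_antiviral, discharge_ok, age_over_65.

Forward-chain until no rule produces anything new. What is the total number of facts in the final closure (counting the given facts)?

Round 1: (1) [age_over_65 → rapid_test_pos]; (6) [cough ∧ rash ∧ order_pcr → fever_present]; (9) [order_pcr ∧ followup_48h → order_xray]. Adds rapid_test_pos, fever_present, order_xray.
Round 2: (2) [fever_present ∧ rash ∧ notify_public_health → isolate]; (4) [order_xray → immunocompromised]. Adds isolate, immunocompromised.
Round 3: (5) [isolate ∧ immunocompromised → exposure_confirmed]. Adds exposure_confirmed.
Closure: {age_over_65, cough, discharge_ok, exposure_confirmed, fever_present, followup_48h, immunocompromised, isolate, notify_public_health, order_pcr, order_xray, rapid_test_pos, rash, start_antiviral} — 14 facts.

14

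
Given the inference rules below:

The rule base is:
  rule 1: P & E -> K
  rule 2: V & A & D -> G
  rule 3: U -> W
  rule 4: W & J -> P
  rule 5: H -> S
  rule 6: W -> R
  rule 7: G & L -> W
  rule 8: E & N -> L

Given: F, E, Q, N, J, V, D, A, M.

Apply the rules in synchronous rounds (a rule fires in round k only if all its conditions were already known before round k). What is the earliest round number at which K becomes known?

Round 1: rule 2 [V & A & D -> G]; rule 8 [E & N -> L]. Adds G, L.
Round 2: rule 7 [G & L -> W]. Adds W.
Round 3: rule 4 [W & J -> P]; rule 6 [W -> R]. Adds P, R.
Round 4: rule 1 [P & E -> K]. Adds K.
K first appears in round 4.

4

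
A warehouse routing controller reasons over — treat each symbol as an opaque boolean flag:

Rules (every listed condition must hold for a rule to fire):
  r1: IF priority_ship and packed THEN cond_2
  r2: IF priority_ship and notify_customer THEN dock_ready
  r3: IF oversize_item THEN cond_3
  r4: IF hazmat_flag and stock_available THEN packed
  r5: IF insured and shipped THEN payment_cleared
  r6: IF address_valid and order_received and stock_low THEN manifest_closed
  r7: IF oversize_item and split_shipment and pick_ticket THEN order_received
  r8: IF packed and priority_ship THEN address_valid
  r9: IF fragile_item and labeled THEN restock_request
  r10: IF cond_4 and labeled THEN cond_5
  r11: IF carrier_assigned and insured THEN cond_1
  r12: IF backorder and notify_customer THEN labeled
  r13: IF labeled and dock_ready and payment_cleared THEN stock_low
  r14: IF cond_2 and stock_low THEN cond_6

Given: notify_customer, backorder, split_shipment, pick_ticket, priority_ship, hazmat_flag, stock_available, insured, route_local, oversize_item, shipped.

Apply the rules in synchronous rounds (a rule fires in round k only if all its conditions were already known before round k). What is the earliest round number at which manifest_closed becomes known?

3

Round 1 fires r2, r3, r4, r5, r7, r12, giving dock_ready, cond_3, packed, payment_cleared, order_received, labeled.
Round 2 fires r1, r8, r13, giving cond_2, address_valid, stock_low.
Round 3 fires r6, r14, giving manifest_closed, cond_6.
manifest_closed first appears in round 3.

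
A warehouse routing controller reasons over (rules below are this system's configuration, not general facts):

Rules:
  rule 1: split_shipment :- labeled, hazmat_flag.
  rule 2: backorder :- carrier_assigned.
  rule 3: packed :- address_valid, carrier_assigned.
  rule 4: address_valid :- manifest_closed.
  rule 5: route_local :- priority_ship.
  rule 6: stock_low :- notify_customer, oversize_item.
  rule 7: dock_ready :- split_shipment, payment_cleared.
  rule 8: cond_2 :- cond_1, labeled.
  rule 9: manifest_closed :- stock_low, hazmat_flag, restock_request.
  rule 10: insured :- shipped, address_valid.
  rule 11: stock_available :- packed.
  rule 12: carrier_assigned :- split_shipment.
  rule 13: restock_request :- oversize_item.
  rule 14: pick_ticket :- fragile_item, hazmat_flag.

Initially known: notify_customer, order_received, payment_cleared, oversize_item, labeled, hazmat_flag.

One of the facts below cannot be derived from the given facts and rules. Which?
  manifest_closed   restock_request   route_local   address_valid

Round 1 fires rule 1, rule 6, rule 13, giving split_shipment, stock_low, restock_request.
Round 2 fires rule 7, rule 9, rule 12, giving dock_ready, manifest_closed, carrier_assigned.
Round 3 fires rule 2, rule 4, giving backorder, address_valid.
Round 4 fires rule 3, giving packed.
Round 5 fires rule 11, giving stock_available.
Derived: manifest_closed (round 2), address_valid (round 3), restock_request (round 1). route_local never appears in any round.

route_local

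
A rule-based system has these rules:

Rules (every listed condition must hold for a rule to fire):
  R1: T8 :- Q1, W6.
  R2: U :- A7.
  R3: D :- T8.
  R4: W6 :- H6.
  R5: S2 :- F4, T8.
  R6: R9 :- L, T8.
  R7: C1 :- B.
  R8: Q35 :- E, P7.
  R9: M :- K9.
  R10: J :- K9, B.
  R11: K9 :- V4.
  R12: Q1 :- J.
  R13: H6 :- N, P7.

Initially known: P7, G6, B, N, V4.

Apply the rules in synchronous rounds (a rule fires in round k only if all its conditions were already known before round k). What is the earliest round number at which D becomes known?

Round 1 — R7, R11, R13, derive C1, K9, H6.
Round 2 — R4, R9, R10, derive W6, M, J.
Round 3 — R12, derive Q1.
Round 4 — R1, derive T8.
Round 5 — R3, derive D.
D first appears in round 5.

5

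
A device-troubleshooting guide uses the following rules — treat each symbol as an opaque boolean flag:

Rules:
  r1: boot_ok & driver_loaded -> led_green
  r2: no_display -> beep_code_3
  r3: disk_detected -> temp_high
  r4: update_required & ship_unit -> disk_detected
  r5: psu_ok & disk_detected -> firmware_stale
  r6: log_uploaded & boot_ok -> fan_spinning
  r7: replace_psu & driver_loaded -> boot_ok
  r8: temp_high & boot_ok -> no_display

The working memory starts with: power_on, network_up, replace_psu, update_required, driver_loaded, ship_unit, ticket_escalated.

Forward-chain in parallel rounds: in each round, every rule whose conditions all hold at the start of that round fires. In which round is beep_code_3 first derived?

Round 1 fires r4, r7, giving disk_detected, boot_ok.
Round 2 fires r1, r3, giving led_green, temp_high.
Round 3 fires r8, giving no_display.
Round 4 fires r2, giving beep_code_3.
beep_code_3 first appears in round 4.

4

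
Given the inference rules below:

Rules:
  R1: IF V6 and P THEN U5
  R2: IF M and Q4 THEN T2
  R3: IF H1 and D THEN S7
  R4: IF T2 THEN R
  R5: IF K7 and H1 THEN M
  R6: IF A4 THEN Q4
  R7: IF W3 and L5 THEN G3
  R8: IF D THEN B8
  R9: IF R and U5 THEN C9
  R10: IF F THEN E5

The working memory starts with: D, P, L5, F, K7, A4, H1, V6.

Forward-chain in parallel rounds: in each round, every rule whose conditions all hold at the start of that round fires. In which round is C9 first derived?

4

Round 1: R1 [IF V6 and P THEN U5]; R3 [IF H1 and D THEN S7]; R5 [IF K7 and H1 THEN M]; R6 [IF A4 THEN Q4]; R8 [IF D THEN B8]; R10 [IF F THEN E5]. Adds U5, S7, M, Q4, B8, E5.
Round 2: R2 [IF M and Q4 THEN T2]. Adds T2.
Round 3: R4 [IF T2 THEN R]. Adds R.
Round 4: R9 [IF R and U5 THEN C9]. Adds C9.
C9 first appears in round 4.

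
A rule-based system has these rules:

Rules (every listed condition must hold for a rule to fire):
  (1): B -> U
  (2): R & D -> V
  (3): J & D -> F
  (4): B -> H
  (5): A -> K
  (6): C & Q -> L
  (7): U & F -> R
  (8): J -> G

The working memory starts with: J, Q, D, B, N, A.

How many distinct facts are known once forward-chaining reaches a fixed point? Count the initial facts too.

Round 1 fires (1), (3), (4), (5), (8), giving U, F, H, K, G.
Round 2 fires (7), giving R.
Round 3 fires (2), giving V.
Closure: {A, B, D, F, G, H, J, K, N, Q, R, U, V} — 13 facts.

13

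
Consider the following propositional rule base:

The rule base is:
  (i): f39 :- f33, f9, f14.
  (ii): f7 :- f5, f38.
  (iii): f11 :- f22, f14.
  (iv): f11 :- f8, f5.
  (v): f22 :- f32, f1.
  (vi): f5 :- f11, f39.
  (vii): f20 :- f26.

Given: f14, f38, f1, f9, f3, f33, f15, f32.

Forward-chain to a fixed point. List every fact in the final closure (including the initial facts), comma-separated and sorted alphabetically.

Round 1 — (i), (v), derive f39, f22.
Round 2 — (iii), derive f11.
Round 3 — (vi), derive f5.
Round 4 — (ii), derive f7.

f1, f11, f14, f15, f22, f3, f32, f33, f38, f39, f5, f7, f9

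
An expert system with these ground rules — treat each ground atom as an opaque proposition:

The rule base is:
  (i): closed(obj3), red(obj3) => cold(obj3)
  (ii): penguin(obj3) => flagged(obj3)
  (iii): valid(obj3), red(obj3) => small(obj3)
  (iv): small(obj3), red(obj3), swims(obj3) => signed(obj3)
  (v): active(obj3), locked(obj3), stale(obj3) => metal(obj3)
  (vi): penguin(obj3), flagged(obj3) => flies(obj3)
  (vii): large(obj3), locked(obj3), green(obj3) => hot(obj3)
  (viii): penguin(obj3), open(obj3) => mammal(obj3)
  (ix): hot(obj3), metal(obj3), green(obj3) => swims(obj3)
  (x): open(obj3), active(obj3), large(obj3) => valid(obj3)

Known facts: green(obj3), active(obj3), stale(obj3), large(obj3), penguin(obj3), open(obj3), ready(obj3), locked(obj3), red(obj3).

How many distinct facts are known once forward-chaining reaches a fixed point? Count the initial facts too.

18

Round 1: (ii) [penguin(obj3) => flagged(obj3)]; (v) [active(obj3), locked(obj3), stale(obj3) => metal(obj3)]; (vii) [large(obj3), locked(obj3), green(obj3) => hot(obj3)]; (viii) [penguin(obj3), open(obj3) => mammal(obj3)]; (x) [open(obj3), active(obj3), large(obj3) => valid(obj3)]. New: flagged(obj3), metal(obj3), hot(obj3), mammal(obj3), valid(obj3).
Round 2: (iii) [valid(obj3), red(obj3) => small(obj3)]; (vi) [penguin(obj3), flagged(obj3) => flies(obj3)]; (ix) [hot(obj3), metal(obj3), green(obj3) => swims(obj3)]. New: small(obj3), flies(obj3), swims(obj3).
Round 3: (iv) [small(obj3), red(obj3), swims(obj3) => signed(obj3)]. New: signed(obj3).
Closure: {active(obj3), flagged(obj3), flies(obj3), green(obj3), hot(obj3), large(obj3), locked(obj3), mammal(obj3), metal(obj3), open(obj3), penguin(obj3), ready(obj3), red(obj3), signed(obj3), small(obj3), stale(obj3), swims(obj3), valid(obj3)} — 18 facts.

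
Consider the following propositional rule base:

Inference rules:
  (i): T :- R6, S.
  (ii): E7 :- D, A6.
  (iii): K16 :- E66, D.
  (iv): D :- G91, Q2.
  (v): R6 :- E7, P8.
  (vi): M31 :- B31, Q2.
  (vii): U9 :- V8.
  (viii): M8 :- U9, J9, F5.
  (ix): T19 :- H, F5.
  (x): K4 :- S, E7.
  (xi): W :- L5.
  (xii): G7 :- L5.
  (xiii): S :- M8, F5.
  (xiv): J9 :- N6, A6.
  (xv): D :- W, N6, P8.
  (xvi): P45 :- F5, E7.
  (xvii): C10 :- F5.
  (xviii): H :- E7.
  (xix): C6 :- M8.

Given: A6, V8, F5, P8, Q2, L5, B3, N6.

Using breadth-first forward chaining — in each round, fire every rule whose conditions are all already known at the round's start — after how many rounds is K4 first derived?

Round 1: (vii) [U9 :- V8.]; (xi) [W :- L5.]; (xii) [G7 :- L5.]; (xiv) [J9 :- N6, A6.]; (xvii) [C10 :- F5.]. Adds U9, W, G7, J9, C10.
Round 2: (viii) [M8 :- U9, J9, F5.]; (xv) [D :- W, N6, P8.]. Adds M8, D.
Round 3: (ii) [E7 :- D, A6.]; (xiii) [S :- M8, F5.]; (xix) [C6 :- M8.]. Adds E7, S, C6.
Round 4: (v) [R6 :- E7, P8.]; (x) [K4 :- S, E7.]; (xvi) [P45 :- F5, E7.]; (xviii) [H :- E7.]. Adds R6, K4, P45, H.
K4 first appears in round 4.

4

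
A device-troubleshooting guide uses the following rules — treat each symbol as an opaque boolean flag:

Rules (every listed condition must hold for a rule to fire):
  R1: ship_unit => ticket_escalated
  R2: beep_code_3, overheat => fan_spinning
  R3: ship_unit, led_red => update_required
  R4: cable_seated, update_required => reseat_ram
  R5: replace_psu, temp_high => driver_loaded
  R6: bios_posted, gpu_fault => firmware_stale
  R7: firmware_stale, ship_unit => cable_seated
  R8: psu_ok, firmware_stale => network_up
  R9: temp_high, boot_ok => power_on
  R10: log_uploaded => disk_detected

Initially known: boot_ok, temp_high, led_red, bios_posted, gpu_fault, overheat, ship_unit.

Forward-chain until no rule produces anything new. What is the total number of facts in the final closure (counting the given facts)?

13

[1] R1 [ship_unit => ticket_escalated]; R3 [ship_unit, led_red => update_required]; R6 [bios_posted, gpu_fault => firmware_stale]; R9 [temp_high, boot_ok => power_on]. ⇒ new: ticket_escalated, update_required, firmware_stale, power_on.
[2] R7 [firmware_stale, ship_unit => cable_seated]. ⇒ new: cable_seated.
[3] R4 [cable_seated, update_required => reseat_ram]. ⇒ new: reseat_ram.
Closure: {bios_posted, boot_ok, cable_seated, firmware_stale, gpu_fault, led_red, overheat, power_on, reseat_ram, ship_unit, temp_high, ticket_escalated, update_required} — 13 facts.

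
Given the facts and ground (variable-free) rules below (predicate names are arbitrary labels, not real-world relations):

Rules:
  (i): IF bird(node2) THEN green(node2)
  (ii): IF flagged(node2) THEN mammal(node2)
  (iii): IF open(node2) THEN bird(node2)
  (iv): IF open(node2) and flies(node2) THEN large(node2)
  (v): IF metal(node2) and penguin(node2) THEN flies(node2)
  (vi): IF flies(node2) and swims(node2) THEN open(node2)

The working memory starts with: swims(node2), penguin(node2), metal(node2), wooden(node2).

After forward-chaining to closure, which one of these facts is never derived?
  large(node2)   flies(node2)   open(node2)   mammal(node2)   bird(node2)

mammal(node2)

Round 1 — (v), derive flies(node2).
Round 2 — (vi), derive open(node2).
Round 3 — (iii), (iv), derive bird(node2), large(node2).
Round 4 — (i), derive green(node2).
Derived: large(node2) (round 3), flies(node2) (round 1), open(node2) (round 2), bird(node2) (round 3). mammal(node2) never appears in any round.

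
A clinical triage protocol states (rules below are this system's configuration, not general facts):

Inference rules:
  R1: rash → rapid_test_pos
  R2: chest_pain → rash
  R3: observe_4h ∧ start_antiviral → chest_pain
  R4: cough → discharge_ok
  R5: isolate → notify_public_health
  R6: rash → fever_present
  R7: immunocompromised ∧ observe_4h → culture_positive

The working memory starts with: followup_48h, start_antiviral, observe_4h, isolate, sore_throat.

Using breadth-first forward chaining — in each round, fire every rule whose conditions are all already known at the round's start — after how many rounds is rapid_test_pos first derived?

Round 1 — R3, R5, derive chest_pain, notify_public_health.
Round 2 — R2, derive rash.
Round 3 — R1, R6, derive rapid_test_pos, fever_present.
rapid_test_pos first appears in round 3.

3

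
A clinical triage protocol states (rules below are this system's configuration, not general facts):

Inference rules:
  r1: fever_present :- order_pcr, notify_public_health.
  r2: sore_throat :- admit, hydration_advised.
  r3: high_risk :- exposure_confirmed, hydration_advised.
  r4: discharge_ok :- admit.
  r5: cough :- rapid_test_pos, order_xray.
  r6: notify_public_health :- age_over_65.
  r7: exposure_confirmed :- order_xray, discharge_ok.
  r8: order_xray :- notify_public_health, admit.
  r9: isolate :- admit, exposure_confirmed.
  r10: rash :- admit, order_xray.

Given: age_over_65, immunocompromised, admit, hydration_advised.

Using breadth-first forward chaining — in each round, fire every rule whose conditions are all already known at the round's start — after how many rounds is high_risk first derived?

Round 1 fires r2, r4, r6, giving sore_throat, discharge_ok, notify_public_health.
Round 2 fires r8, giving order_xray.
Round 3 fires r7, r10, giving exposure_confirmed, rash.
Round 4 fires r3, r9, giving high_risk, isolate.
high_risk first appears in round 4.

4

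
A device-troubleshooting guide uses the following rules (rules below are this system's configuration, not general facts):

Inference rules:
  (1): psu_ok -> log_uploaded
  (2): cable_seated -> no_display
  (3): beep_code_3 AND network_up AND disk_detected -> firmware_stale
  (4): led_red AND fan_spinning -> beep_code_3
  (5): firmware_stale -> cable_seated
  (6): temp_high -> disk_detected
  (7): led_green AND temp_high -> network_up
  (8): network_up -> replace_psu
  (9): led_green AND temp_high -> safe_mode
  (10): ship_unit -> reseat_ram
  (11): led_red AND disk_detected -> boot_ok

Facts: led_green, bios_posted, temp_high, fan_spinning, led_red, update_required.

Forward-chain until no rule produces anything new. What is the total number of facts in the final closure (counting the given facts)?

15

[1] (4) [led_red AND fan_spinning -> beep_code_3]; (6) [temp_high -> disk_detected]; (7) [led_green AND temp_high -> network_up]; (9) [led_green AND temp_high -> safe_mode]. ⇒ new: beep_code_3, disk_detected, network_up, safe_mode.
[2] (3) [beep_code_3 AND network_up AND disk_detected -> firmware_stale]; (8) [network_up -> replace_psu]; (11) [led_red AND disk_detected -> boot_ok]. ⇒ new: firmware_stale, replace_psu, boot_ok.
[3] (5) [firmware_stale -> cable_seated]. ⇒ new: cable_seated.
[4] (2) [cable_seated -> no_display]. ⇒ new: no_display.
Closure: {beep_code_3, bios_posted, boot_ok, cable_seated, disk_detected, fan_spinning, firmware_stale, led_green, led_red, network_up, no_display, replace_psu, safe_mode, temp_high, update_required} — 15 facts.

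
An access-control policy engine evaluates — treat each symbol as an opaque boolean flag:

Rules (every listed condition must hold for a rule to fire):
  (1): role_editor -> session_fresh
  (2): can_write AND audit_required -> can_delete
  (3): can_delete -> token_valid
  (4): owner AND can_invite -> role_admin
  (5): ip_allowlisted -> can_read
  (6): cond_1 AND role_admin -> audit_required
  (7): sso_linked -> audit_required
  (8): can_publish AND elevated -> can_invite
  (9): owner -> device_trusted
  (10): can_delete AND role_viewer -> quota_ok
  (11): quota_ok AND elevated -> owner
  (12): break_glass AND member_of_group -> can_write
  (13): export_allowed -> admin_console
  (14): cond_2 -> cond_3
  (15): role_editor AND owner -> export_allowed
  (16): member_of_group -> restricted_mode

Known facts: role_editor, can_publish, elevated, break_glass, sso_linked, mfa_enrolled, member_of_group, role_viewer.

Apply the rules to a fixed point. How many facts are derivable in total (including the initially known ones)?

21

Round 1: (1) [role_editor -> session_fresh]; (7) [sso_linked -> audit_required]; (8) [can_publish AND elevated -> can_invite]; (12) [break_glass AND member_of_group -> can_write]; (16) [member_of_group -> restricted_mode]. Adds session_fresh, audit_required, can_invite, can_write, restricted_mode.
Round 2: (2) [can_write AND audit_required -> can_delete]. Adds can_delete.
Round 3: (3) [can_delete -> token_valid]; (10) [can_delete AND role_viewer -> quota_ok]. Adds token_valid, quota_ok.
Round 4: (11) [quota_ok AND elevated -> owner]. Adds owner.
Round 5: (4) [owner AND can_invite -> role_admin]; (9) [owner -> device_trusted]; (15) [role_editor AND owner -> export_allowed]. Adds role_admin, device_trusted, export_allowed.
Round 6: (13) [export_allowed -> admin_console]. Adds admin_console.
Closure: {admin_console, audit_required, break_glass, can_delete, can_invite, can_publish, can_write, device_trusted, elevated, export_allowed, member_of_group, mfa_enrolled, owner, quota_ok, restricted_mode, role_admin, role_editor, role_viewer, session_fresh, sso_linked, token_valid} — 21 facts.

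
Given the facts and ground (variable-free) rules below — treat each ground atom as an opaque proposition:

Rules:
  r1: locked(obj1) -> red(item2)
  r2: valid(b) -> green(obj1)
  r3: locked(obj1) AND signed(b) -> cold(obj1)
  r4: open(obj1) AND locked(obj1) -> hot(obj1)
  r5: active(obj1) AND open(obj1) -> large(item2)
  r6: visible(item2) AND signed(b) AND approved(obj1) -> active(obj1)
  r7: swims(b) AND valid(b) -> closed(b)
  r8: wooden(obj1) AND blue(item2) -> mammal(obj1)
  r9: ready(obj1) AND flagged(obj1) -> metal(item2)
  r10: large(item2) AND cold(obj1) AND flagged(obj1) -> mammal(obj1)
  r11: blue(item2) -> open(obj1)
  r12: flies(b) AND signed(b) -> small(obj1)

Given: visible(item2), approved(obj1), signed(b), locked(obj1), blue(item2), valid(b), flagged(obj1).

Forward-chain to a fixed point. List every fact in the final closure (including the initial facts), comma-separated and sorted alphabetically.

Round 1: r1 [locked(obj1) -> red(item2)]; r2 [valid(b) -> green(obj1)]; r3 [locked(obj1) AND signed(b) -> cold(obj1)]; r6 [visible(item2) AND signed(b) AND approved(obj1) -> active(obj1)]; r11 [blue(item2) -> open(obj1)]. Adds red(item2), green(obj1), cold(obj1), active(obj1), open(obj1).
Round 2: r4 [open(obj1) AND locked(obj1) -> hot(obj1)]; r5 [active(obj1) AND open(obj1) -> large(item2)]. Adds hot(obj1), large(item2).
Round 3: r10 [large(item2) AND cold(obj1) AND flagged(obj1) -> mammal(obj1)]. Adds mammal(obj1).

active(obj1), approved(obj1), blue(item2), cold(obj1), flagged(obj1), green(obj1), hot(obj1), large(item2), locked(obj1), mammal(obj1), open(obj1), red(item2), signed(b), valid(b), visible(item2)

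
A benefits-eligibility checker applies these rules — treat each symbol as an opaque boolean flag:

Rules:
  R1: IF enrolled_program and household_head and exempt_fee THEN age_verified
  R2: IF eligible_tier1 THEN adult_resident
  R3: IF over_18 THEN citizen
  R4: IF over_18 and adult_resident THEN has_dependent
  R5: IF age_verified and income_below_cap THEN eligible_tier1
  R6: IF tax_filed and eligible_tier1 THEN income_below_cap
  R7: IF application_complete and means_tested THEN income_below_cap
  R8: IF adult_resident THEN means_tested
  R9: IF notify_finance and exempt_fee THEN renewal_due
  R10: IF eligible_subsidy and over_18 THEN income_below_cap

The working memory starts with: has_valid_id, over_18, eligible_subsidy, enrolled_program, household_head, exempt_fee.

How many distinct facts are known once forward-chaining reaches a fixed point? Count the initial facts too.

13

Round 1: R1 [IF enrolled_program and household_head and exempt_fee THEN age_verified]; R3 [IF over_18 THEN citizen]; R10 [IF eligible_subsidy and over_18 THEN income_below_cap]. New: age_verified, citizen, income_below_cap.
Round 2: R5 [IF age_verified and income_below_cap THEN eligible_tier1]. New: eligible_tier1.
Round 3: R2 [IF eligible_tier1 THEN adult_resident]. New: adult_resident.
Round 4: R4 [IF over_18 and adult_resident THEN has_dependent]; R8 [IF adult_resident THEN means_tested]. New: has_dependent, means_tested.
Closure: {adult_resident, age_verified, citizen, eligible_subsidy, eligible_tier1, enrolled_program, exempt_fee, has_dependent, has_valid_id, household_head, income_below_cap, means_tested, over_18} — 13 facts.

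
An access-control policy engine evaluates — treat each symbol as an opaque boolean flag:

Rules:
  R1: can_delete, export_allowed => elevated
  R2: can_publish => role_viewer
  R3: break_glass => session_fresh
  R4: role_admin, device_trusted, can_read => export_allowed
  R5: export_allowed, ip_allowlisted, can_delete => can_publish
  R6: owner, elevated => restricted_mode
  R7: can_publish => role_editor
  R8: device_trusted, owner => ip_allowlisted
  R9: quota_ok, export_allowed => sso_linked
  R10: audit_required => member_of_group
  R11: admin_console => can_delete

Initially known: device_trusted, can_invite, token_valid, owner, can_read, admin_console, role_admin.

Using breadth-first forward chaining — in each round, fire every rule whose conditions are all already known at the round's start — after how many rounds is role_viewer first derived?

3

[1] R4 [role_admin, device_trusted, can_read => export_allowed]; R8 [device_trusted, owner => ip_allowlisted]; R11 [admin_console => can_delete]. ⇒ new: export_allowed, ip_allowlisted, can_delete.
[2] R1 [can_delete, export_allowed => elevated]; R5 [export_allowed, ip_allowlisted, can_delete => can_publish]. ⇒ new: elevated, can_publish.
[3] R2 [can_publish => role_viewer]; R6 [owner, elevated => restricted_mode]; R7 [can_publish => role_editor]. ⇒ new: role_viewer, restricted_mode, role_editor.
role_viewer first appears in round 3.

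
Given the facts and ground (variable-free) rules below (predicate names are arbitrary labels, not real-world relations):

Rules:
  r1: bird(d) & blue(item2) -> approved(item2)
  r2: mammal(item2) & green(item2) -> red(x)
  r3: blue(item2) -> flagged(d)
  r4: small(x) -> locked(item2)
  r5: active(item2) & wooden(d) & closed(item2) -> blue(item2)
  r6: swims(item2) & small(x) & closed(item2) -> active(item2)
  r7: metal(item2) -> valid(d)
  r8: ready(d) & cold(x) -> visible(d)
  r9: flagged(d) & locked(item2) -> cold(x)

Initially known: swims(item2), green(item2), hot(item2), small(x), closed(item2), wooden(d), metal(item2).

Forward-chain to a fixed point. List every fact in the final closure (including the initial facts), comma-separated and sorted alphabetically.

active(item2), blue(item2), closed(item2), cold(x), flagged(d), green(item2), hot(item2), locked(item2), metal(item2), small(x), swims(item2), valid(d), wooden(d)

Round 1: r4 [small(x) -> locked(item2)]; r6 [swims(item2) & small(x) & closed(item2) -> active(item2)]; r7 [metal(item2) -> valid(d)]. New: locked(item2), active(item2), valid(d).
Round 2: r5 [active(item2) & wooden(d) & closed(item2) -> blue(item2)]. New: blue(item2).
Round 3: r3 [blue(item2) -> flagged(d)]. New: flagged(d).
Round 4: r9 [flagged(d) & locked(item2) -> cold(x)]. New: cold(x).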